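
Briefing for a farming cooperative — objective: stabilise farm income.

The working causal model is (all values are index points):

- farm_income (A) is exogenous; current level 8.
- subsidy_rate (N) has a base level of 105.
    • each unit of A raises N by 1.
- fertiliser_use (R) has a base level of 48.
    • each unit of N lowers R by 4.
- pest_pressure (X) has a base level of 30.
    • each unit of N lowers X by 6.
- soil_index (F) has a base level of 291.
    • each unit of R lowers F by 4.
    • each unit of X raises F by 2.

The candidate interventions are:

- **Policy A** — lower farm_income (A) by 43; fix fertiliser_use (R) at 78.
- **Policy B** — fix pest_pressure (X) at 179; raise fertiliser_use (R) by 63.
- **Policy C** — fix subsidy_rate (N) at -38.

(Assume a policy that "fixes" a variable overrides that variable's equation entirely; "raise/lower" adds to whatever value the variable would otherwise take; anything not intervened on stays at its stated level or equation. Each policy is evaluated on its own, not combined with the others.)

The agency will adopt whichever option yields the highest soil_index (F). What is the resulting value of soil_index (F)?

2013

Policy A (A − 43, R := 78):
  A = 8 − 43 = -35
  N = 105 + (-35) = 70
  R = 78
  X = 30 − 6·70 = -390
  F = 291 − 4·78 + 2·(-390) = -801
Policy B (X := 179, R + 63):
  A = 8
  N = 105 + 8 = 113
  R = 48 − 4·113 (+63 from intervention) = -341
  X = 179
  F = 291 − 4·(-341) + 2·179 = 2013
Policy C (N := -38):
  A = 8
  N = -38
  R = 48 − 4·(-38) = 200
  X = 30 − 6·(-38) = 258
  F = 291 − 4·200 + 2·258 = 7
Comparing — Policy A: F=-801, Policy B: F=2013, Policy C: F=7. Highest is 2013 (Policy B).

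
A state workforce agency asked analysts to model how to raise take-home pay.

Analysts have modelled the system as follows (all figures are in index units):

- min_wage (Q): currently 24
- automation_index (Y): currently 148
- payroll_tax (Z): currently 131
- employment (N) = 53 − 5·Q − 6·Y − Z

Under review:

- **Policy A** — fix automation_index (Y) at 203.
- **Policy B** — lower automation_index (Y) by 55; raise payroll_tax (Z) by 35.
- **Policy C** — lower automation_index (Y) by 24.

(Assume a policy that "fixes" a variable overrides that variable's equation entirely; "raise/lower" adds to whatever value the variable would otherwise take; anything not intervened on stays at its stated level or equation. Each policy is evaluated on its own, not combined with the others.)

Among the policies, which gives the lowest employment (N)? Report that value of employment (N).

-1416

Policy A (Y := 203):
  Q = 24
  Y = 203
  Z = 131
  N = 53 − 5·24 − 6·203 − 131 = -1416
Policy B (Y − 55, Z + 35):
  Q = 24
  Y = 148 − 55 = 93
  Z = 131 + 35 = 166
  N = 53 − 5·24 − 6·93 − 166 = -791
Policy C (Y − 24):
  Q = 24
  Y = 148 − 24 = 124
  Z = 131
  N = 53 − 5·24 − 6·124 − 131 = -942
Comparing — Policy A: N=-1416, Policy B: N=-791, Policy C: N=-942. Lowest is -1416 (Policy A).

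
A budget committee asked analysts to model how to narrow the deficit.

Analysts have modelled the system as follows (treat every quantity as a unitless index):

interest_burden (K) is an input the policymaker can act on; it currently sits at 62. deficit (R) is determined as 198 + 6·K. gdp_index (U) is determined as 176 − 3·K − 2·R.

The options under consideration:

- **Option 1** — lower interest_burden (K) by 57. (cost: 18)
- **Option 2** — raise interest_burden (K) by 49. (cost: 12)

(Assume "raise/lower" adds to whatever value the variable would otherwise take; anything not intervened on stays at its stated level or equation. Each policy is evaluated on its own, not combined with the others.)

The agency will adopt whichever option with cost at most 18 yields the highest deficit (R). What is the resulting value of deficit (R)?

Option 1 (K − 57):
  K = 62 − 57 = 5
  R = 198 + 6·5 = 228
Option 2 (K + 49):
  K = 62 + 49 = 111
  R = 198 + 6·111 = 864
Comparing — Option 1: R=228, Option 2: R=864. Highest is 864 (Option 2).

864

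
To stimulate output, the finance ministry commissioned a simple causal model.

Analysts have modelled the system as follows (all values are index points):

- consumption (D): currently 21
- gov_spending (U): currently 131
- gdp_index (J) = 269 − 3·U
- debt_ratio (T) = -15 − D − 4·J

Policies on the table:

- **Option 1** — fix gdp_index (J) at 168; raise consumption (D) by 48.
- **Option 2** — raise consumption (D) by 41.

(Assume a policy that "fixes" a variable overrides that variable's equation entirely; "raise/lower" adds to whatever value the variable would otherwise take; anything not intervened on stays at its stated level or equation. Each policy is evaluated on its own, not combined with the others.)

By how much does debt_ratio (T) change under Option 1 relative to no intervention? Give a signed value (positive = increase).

Baseline:
  D = 21
  U = 131
  J = 269 − 3·131 = -124
  T = -15 − 21 − 4·(-124) = 460
Option 1 (J := 168, D + 48):
  D = 21 + 48 = 69
  U = 131
  J = 168
  T = -15 − 69 − 4·168 = -756
Change in T: -756 − 460 = -1216

-1216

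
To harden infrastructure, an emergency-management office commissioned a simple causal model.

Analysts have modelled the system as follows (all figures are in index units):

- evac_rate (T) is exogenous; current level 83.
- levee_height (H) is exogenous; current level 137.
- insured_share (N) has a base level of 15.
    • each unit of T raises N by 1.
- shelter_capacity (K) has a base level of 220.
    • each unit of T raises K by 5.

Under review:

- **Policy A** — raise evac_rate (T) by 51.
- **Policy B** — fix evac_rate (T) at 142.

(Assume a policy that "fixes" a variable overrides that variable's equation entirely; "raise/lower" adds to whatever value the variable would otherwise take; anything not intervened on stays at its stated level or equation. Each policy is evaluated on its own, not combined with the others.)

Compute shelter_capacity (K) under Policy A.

890

Policy A (T + 51):
  T = 83 + 51 = 134
  K = 220 + 5·134 = 890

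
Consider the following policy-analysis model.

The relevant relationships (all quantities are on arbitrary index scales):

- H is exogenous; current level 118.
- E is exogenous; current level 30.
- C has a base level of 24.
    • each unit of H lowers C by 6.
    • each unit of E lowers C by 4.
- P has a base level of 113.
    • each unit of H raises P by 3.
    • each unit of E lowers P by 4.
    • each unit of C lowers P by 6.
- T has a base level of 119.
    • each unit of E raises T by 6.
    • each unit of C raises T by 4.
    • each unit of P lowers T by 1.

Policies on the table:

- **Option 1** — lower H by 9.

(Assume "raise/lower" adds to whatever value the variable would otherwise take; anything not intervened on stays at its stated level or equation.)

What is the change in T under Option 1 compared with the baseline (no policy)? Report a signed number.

567

Baseline:
  H = 118
  E = 30
  C = 24 − 6·118 − 4·30 = -804
  P = 113 + 3·118 − 4·30 − 6·(-804) = 5171
  T = 119 + 6·30 + 4·(-804) − 5171 = -8088
Option 1 (H − 9):
  H = 118 − 9 = 109
  E = 30
  C = 24 − 6·109 − 4·30 = -750
  P = 113 + 3·109 − 4·30 − 6·(-750) = 4820
  T = 119 + 6·30 + 4·(-750) − 4820 = -7521
Change in T: -7521 − (-8088) = 567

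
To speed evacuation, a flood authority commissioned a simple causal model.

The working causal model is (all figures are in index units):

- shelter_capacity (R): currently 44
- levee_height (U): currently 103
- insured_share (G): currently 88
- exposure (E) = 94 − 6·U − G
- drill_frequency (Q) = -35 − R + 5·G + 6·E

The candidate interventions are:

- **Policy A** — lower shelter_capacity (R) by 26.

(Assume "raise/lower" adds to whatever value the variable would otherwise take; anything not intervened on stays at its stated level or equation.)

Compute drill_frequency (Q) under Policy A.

-3285

Policy A (R − 26):
  R = 44 − 26 = 18
  U = 103
  G = 88
  E = 94 − 6·103 − 88 = -612
  Q = -35 − 18 + 5·88 + 6·(-612) = -3285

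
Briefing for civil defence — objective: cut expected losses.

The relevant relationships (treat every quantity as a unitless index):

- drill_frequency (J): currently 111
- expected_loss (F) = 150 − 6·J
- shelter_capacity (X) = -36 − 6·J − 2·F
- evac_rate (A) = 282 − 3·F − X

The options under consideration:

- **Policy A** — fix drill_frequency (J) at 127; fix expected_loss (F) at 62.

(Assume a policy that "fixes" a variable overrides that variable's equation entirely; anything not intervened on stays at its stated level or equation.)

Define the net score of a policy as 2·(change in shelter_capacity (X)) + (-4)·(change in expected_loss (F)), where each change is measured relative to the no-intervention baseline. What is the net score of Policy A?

Baseline:
  J = 111
  F = 150 − 6·111 = -516
  X = -36 − 6·111 − 2·(-516) = 330
Policy A (J := 127, F := 62):
  J = 127
  F = 62
  X = -36 − 6·127 − 2·62 = -922
ΔX = -922 − 330 = -1252; ΔF = 62 − (-516) = 578
Score = 2·(-1252) + (-4)·578 = -4816

-4816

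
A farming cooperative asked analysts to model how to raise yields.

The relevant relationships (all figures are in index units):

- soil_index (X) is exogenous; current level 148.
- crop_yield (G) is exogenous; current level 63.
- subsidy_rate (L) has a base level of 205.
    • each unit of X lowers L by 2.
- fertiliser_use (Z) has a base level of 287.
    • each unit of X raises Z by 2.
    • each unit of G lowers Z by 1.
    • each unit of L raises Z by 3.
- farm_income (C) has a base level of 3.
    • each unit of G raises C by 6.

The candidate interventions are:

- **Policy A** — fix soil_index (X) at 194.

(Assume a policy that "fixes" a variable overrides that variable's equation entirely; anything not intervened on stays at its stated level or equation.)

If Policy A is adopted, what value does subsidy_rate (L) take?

Policy A (X := 194):
  X = 194
  L = 205 − 2·194 = -183

-183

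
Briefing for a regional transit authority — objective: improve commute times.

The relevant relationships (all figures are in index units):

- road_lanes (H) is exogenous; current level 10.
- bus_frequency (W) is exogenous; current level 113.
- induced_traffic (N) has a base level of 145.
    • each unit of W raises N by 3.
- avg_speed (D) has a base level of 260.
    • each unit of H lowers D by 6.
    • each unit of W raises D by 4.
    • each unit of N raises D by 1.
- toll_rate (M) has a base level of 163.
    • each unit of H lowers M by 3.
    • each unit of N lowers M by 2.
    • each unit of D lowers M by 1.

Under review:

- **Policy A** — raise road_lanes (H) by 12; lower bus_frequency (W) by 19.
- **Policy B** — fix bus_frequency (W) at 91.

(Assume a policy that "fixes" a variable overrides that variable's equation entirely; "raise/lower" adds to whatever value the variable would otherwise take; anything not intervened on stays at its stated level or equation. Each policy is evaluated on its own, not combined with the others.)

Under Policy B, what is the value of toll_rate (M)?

-1685

Policy B (W := 91):
  H = 10
  W = 91
  N = 145 + 3·91 = 418
  D = 260 − 6·10 + 4·91 + 418 = 982
  M = 163 − 3·10 − 2·418 − 982 = -1685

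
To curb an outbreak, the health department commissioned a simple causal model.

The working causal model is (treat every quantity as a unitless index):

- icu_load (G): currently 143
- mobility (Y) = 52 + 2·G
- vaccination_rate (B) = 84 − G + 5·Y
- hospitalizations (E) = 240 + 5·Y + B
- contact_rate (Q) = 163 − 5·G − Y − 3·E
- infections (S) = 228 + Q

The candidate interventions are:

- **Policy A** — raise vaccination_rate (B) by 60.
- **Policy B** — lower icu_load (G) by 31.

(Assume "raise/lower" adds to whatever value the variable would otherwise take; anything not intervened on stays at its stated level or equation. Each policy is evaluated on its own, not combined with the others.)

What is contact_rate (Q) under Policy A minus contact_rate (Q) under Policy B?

-2164

Policy A (B + 60):
  G = 143
  Y = 52 + 2·143 = 338
  B = 84 − 143 + 5·338 (+60 from intervention) = 1691
  E = 240 + 5·338 + 1691 = 3621
  Q = 163 − 5·143 − 338 − 3·3621 = -11753
Policy B (G − 31):
  G = 143 − 31 = 112
  Y = 52 + 2·112 = 276
  B = 84 − 112 + 5·276 = 1352
  E = 240 + 5·276 + 1352 = 2972
  Q = 163 − 5·112 − 276 − 3·2972 = -9589
Q: -11753 − (-9589) = -2164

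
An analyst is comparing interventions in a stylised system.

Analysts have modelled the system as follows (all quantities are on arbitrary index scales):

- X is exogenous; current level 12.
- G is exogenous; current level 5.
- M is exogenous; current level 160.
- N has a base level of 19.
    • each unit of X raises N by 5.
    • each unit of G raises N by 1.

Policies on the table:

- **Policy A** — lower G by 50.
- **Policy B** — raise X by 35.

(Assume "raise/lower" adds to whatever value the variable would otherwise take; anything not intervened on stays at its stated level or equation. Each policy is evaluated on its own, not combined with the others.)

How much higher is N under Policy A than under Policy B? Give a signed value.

Policy A (G − 50):
  X = 12
  G = 5 − 50 = -45
  N = 19 + 5·12 + (-45) = 34
Policy B (X + 35):
  X = 12 + 35 = 47
  G = 5
  N = 19 + 5·47 + 5 = 259
N: 34 − 259 = -225

-225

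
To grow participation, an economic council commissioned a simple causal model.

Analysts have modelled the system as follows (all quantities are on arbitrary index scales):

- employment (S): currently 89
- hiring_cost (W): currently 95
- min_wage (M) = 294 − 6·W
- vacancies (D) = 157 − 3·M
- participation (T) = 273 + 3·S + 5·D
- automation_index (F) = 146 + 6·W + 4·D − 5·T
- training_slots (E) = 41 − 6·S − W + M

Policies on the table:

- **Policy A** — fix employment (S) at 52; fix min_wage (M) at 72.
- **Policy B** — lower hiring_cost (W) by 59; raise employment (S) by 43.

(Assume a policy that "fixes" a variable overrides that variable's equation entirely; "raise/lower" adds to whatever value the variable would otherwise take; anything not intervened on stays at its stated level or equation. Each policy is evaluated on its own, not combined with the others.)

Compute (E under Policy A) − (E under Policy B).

Policy A (S := 52, M := 72):
  S = 52
  W = 95
  M = 72
  E = 41 − 6·52 − 95 + 72 = -294
Policy B (W − 59, S + 43):
  S = 89 + 43 = 132
  W = 95 − 59 = 36
  M = 294 − 6·36 = 78
  E = 41 − 6·132 − 36 + 78 = -709
E: -294 − (-709) = 415

415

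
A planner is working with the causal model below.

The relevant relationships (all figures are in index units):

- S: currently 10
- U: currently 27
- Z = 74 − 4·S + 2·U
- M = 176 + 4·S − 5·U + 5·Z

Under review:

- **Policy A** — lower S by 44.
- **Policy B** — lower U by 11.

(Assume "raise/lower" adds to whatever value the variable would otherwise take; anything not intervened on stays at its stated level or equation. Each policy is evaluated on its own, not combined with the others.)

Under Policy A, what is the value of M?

1225

Policy A (S − 44):
  S = 10 − 44 = -34
  U = 27
  Z = 74 − 4·(-34) + 2·27 = 264
  M = 176 + 4·(-34) − 5·27 + 5·264 = 1225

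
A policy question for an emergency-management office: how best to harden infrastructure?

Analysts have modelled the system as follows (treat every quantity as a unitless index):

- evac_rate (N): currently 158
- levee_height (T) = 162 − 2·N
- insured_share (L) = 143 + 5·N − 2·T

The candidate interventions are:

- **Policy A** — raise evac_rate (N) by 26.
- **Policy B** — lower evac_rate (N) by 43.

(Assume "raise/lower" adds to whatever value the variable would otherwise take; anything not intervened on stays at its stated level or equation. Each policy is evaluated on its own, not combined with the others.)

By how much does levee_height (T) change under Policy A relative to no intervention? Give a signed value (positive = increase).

Baseline:
  N = 158
  T = 162 − 2·158 = -154
Policy A (N + 26):
  N = 158 + 26 = 184
  T = 162 − 2·184 = -206
Change in T: -206 − (-154) = -52

-52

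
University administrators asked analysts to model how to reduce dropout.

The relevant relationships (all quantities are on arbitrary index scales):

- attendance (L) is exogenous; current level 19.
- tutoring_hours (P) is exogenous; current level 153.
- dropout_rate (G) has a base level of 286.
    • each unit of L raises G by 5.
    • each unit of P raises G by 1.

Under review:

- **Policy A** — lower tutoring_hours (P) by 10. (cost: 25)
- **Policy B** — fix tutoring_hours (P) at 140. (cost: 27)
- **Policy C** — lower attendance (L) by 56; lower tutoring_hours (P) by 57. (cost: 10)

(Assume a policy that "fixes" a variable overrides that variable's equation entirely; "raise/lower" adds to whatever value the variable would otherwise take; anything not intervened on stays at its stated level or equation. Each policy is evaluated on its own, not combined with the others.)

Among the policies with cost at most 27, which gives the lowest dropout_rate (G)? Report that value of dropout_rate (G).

197

Policy A (P − 10):
  L = 19
  P = 153 − 10 = 143
  G = 286 + 5·19 + 143 = 524
Policy B (P := 140):
  L = 19
  P = 140
  G = 286 + 5·19 + 140 = 521
Policy C (L − 56, P − 57):
  L = 19 − 56 = -37
  P = 153 − 57 = 96
  G = 286 + 5·(-37) + 96 = 197
Comparing — Policy A: G=524, Policy B: G=521, Policy C: G=197. Lowest is 197 (Policy C).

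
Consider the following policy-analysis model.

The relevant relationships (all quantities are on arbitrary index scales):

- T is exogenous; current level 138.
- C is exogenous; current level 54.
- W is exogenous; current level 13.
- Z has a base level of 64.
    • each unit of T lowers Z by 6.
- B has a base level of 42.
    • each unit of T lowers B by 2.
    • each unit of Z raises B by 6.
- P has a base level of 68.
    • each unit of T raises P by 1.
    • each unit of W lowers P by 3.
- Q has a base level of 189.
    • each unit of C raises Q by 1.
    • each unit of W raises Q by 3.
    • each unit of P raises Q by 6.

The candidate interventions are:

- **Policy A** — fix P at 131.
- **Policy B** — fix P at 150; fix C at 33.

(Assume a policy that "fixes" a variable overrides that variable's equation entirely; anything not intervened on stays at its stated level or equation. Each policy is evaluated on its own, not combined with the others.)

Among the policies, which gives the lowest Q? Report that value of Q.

1068

Policy A (P := 131):
  T = 138
  C = 54
  W = 13
  P = 131
  Q = 189 + 54 + 3·13 + 6·131 = 1068
Policy B (P := 150, C := 33):
  T = 138
  C = 33
  W = 13
  P = 150
  Q = 189 + 33 + 3·13 + 6·150 = 1161
Comparing — Policy A: Q=1068, Policy B: Q=1161. Lowest is 1068 (Policy A).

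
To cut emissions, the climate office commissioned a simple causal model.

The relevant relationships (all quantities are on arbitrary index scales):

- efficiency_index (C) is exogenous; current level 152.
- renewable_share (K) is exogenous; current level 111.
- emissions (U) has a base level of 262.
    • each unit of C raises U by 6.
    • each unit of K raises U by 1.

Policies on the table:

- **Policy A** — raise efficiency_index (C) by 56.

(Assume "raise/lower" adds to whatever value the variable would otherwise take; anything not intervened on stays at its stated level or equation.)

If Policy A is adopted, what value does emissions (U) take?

1621

Policy A (C + 56):
  C = 152 + 56 = 208
  K = 111
  U = 262 + 6·208 + 111 = 1621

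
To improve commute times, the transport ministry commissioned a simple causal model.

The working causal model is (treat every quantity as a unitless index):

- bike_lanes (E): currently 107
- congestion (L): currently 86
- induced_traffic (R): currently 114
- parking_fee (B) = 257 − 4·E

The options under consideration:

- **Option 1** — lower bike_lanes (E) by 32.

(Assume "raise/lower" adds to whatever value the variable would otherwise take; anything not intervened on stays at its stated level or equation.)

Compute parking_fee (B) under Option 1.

Option 1 (E − 32):
  E = 107 − 32 = 75
  B = 257 − 4·75 = -43

-43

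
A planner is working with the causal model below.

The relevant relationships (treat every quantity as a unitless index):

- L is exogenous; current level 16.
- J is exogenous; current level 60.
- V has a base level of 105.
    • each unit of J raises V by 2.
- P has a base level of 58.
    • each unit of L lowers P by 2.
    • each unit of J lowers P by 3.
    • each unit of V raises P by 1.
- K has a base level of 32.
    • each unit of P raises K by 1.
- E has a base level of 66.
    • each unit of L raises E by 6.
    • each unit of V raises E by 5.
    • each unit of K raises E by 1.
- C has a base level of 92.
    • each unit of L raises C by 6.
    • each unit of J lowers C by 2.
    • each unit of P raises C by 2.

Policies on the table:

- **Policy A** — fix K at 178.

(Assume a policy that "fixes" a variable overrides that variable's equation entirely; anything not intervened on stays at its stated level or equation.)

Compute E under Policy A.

1465

Policy A (K := 178):
  L = 16
  J = 60
  V = 105 + 2·60 = 225
  P = 58 − 2·16 − 3·60 + 225 = 71
  K = 178
  E = 66 + 6·16 + 5·225 + 178 = 1465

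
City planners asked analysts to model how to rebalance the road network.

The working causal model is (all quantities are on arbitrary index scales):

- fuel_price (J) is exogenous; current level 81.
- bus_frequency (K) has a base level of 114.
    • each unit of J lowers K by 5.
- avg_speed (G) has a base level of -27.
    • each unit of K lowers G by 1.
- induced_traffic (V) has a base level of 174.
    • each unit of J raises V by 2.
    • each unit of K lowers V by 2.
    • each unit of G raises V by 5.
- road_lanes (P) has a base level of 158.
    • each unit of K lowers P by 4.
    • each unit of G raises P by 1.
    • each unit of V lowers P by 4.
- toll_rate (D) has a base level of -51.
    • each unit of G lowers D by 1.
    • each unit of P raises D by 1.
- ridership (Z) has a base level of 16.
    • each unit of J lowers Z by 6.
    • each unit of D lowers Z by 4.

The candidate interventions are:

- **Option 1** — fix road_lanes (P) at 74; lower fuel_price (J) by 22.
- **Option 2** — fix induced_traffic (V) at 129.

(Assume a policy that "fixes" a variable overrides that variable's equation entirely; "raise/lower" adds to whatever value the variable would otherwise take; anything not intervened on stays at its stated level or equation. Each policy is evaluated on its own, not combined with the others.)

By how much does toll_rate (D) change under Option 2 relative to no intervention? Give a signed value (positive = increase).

Baseline:
  J = 81
  K = 114 − 5·81 = -291
  G = -27 − (-291) = 264
  V = 174 + 2·81 − 2·(-291) + 5·264 = 2238
  P = 158 − 4·(-291) + 264 − 4·2238 = -7366
  D = -51 − 264 + (-7366) = -7681
Option 2 (V := 129):
  J = 81
  K = 114 − 5·81 = -291
  G = -27 − (-291) = 264
  V = 129
  P = 158 − 4·(-291) + 264 − 4·129 = 1070
  D = -51 − 264 + 1070 = 755
Change in D: 755 − (-7681) = 8436

8436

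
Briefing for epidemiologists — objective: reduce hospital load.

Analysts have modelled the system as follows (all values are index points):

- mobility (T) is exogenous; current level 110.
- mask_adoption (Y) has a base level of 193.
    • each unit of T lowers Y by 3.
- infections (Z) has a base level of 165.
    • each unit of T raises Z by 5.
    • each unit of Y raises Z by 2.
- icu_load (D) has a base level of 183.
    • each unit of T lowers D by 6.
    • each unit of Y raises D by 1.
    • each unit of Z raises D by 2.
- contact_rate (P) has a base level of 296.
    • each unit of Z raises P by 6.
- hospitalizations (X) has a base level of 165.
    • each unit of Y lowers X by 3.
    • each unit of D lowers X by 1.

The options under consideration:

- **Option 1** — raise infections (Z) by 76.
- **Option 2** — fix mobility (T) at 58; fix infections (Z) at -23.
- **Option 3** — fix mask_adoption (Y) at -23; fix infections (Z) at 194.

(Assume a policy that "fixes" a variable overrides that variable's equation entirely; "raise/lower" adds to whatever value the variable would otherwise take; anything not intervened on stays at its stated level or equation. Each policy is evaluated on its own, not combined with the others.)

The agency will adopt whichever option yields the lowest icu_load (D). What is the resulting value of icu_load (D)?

-192

Option 1 (Z + 76):
  T = 110
  Y = 193 − 3·110 = -137
  Z = 165 + 5·110 + 2·(-137) (+76 from intervention) = 517
  D = 183 − 6·110 + (-137) + 2·517 = 420
Option 2 (T := 58, Z := -23):
  T = 58
  Y = 193 − 3·58 = 19
  Z = -23
  D = 183 − 6·58 + 19 + 2·(-23) = -192
Option 3 (Y := -23, Z := 194):
  T = 110
  Y = -23
  Z = 194
  D = 183 − 6·110 + (-23) + 2·194 = -112
Comparing — Option 1: D=420, Option 2: D=-192, Option 3: D=-112. Lowest is -192 (Option 2).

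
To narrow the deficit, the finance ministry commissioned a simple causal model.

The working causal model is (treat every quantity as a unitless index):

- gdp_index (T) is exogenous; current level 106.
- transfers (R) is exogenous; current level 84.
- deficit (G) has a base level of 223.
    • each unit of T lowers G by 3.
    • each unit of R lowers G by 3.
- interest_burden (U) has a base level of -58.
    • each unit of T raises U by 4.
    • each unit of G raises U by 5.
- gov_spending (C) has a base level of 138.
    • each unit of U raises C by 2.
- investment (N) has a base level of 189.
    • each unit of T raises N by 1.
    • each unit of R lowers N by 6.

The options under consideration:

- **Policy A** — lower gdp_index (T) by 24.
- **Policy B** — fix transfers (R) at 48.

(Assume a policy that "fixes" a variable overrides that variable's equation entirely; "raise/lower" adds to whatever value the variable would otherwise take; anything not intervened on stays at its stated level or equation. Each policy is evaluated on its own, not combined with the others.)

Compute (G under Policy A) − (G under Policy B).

Policy A (T − 24):
  T = 106 − 24 = 82
  R = 84
  G = 223 − 3·82 − 3·84 = -275
Policy B (R := 48):
  T = 106
  R = 48
  G = 223 − 3·106 − 3·48 = -239
G: -275 − (-239) = -36

-36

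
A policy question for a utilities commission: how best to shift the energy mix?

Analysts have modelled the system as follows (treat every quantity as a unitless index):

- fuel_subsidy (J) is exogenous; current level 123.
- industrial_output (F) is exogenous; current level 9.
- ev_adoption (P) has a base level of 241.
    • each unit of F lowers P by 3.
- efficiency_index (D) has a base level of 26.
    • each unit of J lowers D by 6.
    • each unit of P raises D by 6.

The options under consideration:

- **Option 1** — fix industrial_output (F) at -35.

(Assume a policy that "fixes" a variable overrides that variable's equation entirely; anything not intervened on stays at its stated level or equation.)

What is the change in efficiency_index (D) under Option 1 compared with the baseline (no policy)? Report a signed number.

Baseline:
  J = 123
  F = 9
  P = 241 − 3·9 = 214
  D = 26 − 6·123 + 6·214 = 572
Option 1 (F := -35):
  J = 123
  F = -35
  P = 241 − 3·(-35) = 346
  D = 26 − 6·123 + 6·346 = 1364
Change in D: 1364 − 572 = 792

792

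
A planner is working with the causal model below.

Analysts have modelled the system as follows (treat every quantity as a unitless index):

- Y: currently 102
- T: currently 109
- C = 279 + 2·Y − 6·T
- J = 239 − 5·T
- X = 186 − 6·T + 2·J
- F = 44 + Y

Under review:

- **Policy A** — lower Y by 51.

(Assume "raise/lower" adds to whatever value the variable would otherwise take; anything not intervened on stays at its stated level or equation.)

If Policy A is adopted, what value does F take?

95

Policy A (Y − 51):
  Y = 102 − 51 = 51
  F = 44 + 51 = 95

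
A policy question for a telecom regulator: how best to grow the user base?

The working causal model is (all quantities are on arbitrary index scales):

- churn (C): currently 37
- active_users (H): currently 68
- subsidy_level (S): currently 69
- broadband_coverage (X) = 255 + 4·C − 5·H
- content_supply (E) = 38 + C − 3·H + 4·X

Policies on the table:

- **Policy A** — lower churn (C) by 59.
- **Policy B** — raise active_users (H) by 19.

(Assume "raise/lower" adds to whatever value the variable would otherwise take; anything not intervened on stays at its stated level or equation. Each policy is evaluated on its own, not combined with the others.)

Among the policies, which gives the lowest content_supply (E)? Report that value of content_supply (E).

Policy A (C − 59):
  C = 37 − 59 = -22
  H = 68
  X = 255 + 4·(-22) − 5·68 = -173
  E = 38 + (-22) − 3·68 + 4·(-173) = -880
Policy B (H + 19):
  C = 37
  H = 68 + 19 = 87
  X = 255 + 4·37 − 5·87 = -32
  E = 38 + 37 − 3·87 + 4·(-32) = -314
Comparing — Policy A: E=-880, Policy B: E=-314. Lowest is -880 (Policy A).

-880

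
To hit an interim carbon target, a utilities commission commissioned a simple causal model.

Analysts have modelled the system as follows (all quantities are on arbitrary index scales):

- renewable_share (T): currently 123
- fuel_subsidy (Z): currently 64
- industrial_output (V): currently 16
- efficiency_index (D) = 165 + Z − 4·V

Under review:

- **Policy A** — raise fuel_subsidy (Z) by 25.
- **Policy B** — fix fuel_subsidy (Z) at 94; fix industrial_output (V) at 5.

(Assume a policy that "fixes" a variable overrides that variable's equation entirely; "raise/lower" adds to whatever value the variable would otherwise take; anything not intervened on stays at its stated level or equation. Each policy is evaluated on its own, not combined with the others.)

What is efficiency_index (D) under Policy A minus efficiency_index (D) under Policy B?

-49

Policy A (Z + 25):
  Z = 64 + 25 = 89
  V = 16
  D = 165 + 89 − 4·16 = 190
Policy B (Z := 94, V := 5):
  Z = 94
  V = 5
  D = 165 + 94 − 4·5 = 239
D: 190 − 239 = -49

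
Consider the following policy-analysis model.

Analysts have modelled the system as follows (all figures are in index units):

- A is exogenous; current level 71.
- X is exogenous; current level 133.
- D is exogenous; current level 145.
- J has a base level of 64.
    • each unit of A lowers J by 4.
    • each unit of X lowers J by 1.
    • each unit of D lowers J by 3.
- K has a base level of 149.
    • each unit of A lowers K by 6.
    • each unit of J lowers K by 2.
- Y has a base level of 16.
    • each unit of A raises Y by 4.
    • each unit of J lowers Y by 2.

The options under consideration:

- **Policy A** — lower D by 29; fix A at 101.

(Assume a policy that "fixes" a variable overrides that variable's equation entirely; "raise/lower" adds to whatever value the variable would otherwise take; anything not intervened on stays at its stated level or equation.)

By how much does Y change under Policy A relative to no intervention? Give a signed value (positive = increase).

186

Baseline:
  A = 71
  X = 133
  D = 145
  J = 64 − 4·71 − 133 − 3·145 = -788
  Y = 16 + 4·71 − 2·(-788) = 1876
Policy A (D − 29, A := 101):
  A = 101
  X = 133
  D = 145 − 29 = 116
  J = 64 − 4·101 − 133 − 3·116 = -821
  Y = 16 + 4·101 − 2·(-821) = 2062
Change in Y: 2062 − 1876 = 186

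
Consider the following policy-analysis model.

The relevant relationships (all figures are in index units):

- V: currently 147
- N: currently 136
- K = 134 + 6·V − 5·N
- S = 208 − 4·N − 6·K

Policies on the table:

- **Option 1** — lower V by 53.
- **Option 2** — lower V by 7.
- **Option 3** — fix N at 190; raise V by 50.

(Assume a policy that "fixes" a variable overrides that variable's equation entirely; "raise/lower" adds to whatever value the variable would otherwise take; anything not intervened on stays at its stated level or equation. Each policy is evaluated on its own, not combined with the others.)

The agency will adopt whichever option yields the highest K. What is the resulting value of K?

366

Option 1 (V − 53):
  V = 147 − 53 = 94
  N = 136
  K = 134 + 6·94 − 5·136 = 18
Option 2 (V − 7):
  V = 147 − 7 = 140
  N = 136
  K = 134 + 6·140 − 5·136 = 294
Option 3 (N := 190, V + 50):
  V = 147 + 50 = 197
  N = 190
  K = 134 + 6·197 − 5·190 = 366
Comparing — Option 1: K=18, Option 2: K=294, Option 3: K=366. Highest is 366 (Option 3).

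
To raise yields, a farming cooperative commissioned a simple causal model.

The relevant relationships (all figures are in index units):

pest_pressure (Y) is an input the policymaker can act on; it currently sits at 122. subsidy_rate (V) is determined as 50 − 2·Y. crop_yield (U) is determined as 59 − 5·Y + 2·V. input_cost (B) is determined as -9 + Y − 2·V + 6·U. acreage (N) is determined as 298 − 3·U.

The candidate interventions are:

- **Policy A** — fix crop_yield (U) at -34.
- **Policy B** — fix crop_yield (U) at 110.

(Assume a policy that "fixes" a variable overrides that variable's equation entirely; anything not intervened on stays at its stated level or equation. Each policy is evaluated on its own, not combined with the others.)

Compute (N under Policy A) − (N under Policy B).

432

Policy A (U := -34):
  Y = 122
  V = 50 − 2·122 = -194
  U = -34
  N = 298 − 3·(-34) = 400
Policy B (U := 110):
  Y = 122
  V = 50 − 2·122 = -194
  U = 110
  N = 298 − 3·110 = -32
N: 400 − (-32) = 432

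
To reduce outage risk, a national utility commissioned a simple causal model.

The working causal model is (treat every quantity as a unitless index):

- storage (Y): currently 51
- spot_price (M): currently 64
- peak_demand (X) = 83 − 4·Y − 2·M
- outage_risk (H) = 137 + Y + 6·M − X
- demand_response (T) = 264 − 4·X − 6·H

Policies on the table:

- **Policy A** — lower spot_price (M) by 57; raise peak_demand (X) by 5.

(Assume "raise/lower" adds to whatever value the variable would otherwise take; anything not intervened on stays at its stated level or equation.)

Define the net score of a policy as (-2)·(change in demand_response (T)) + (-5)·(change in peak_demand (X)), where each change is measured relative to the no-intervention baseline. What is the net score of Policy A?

Baseline:
  Y = 51
  M = 64
  X = 83 − 4·51 − 2·64 = -249
  H = 137 + 51 + 6·64 − (-249) = 821
  T = 264 − 4·(-249) − 6·821 = -3666
Policy A (M − 57, X + 5):
  Y = 51
  M = 64 − 57 = 7
  X = 83 − 4·51 − 2·7 (+5 from intervention) = -130
  H = 137 + 51 + 6·7 − (-130) = 360
  T = 264 − 4·(-130) − 6·360 = -1376
ΔT = -1376 − (-3666) = 2290; ΔX = -130 − (-249) = 119
Score = (-2)·2290 + (-5)·119 = -5175

-5175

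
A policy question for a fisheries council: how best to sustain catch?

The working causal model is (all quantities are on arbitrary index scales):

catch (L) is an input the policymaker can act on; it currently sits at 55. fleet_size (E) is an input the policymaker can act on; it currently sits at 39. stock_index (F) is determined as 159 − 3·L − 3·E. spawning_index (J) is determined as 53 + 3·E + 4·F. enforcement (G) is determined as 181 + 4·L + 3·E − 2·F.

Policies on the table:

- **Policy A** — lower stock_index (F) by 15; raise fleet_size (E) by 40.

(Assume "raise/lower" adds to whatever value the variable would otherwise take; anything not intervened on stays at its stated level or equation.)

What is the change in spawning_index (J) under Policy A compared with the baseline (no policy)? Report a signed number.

Baseline:
  L = 55
  E = 39
  F = 159 − 3·55 − 3·39 = -123
  J = 53 + 3·39 + 4·(-123) = -322
Policy A (F − 15, E + 40):
  L = 55
  E = 39 + 40 = 79
  F = 159 − 3·55 − 3·79 (−15 from intervention) = -258
  J = 53 + 3·79 + 4·(-258) = -742
Change in J: -742 − (-322) = -420

-420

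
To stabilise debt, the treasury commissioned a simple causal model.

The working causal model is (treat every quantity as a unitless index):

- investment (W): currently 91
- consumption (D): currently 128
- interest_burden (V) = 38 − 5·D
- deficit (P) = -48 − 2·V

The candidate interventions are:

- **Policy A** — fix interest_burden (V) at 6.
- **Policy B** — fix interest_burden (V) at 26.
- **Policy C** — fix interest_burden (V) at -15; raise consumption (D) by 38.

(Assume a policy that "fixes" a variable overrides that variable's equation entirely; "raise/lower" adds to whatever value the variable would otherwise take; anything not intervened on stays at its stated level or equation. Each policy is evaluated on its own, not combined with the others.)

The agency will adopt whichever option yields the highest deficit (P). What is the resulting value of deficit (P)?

-18

Policy A (V := 6):
  D = 128
  V = 6
  P = -48 − 2·6 = -60
Policy B (V := 26):
  D = 128
  V = 26
  P = -48 − 2·26 = -100
Policy C (V := -15, D + 38):
  D = 128 + 38 = 166
  V = -15
  P = -48 − 2·(-15) = -18
Comparing — Policy A: P=-60, Policy B: P=-100, Policy C: P=-18. Highest is -18 (Policy C).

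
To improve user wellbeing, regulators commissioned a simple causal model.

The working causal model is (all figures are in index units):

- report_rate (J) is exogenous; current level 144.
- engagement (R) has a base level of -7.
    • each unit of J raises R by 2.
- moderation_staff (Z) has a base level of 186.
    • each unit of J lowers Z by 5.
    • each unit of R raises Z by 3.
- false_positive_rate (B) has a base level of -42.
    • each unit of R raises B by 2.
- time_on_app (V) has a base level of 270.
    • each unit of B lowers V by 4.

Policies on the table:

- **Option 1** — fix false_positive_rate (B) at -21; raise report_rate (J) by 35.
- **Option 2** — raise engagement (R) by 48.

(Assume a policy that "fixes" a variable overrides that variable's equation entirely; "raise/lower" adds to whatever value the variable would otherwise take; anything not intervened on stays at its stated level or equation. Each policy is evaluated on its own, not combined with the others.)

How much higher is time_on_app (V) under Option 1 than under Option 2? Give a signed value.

Option 1 (B := -21, J + 35):
  J = 144 + 35 = 179
  R = -7 + 2·179 = 351
  B = -21
  V = 270 − 4·(-21) = 354
Option 2 (R + 48):
  J = 144
  R = -7 + 2·144 (+48 from intervention) = 329
  B = -42 + 2·329 = 616
  V = 270 − 4·616 = -2194
V: 354 − (-2194) = 2548

2548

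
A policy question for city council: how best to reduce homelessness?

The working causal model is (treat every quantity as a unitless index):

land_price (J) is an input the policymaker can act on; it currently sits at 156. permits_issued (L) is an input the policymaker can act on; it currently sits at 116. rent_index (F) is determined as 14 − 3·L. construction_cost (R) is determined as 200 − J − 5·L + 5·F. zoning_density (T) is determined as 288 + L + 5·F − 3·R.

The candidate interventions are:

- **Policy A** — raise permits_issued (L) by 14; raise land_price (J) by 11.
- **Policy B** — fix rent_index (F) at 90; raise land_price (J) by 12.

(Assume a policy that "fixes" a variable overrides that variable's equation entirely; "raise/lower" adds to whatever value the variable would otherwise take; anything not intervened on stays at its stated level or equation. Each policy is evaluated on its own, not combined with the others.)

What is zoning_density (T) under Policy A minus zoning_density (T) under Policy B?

Policy A (L + 14, J + 11):
  J = 156 + 11 = 167
  L = 116 + 14 = 130
  F = 14 − 3·130 = -376
  R = 200 − 167 − 5·130 + 5·(-376) = -2497
  T = 288 + 130 + 5·(-376) − 3·(-2497) = 6029
Policy B (F := 90, J + 12):
  J = 156 + 12 = 168
  L = 116
  F = 90
  R = 200 − 168 − 5·116 + 5·90 = -98
  T = 288 + 116 + 5·90 − 3·(-98) = 1148
T: 6029 − 1148 = 4881

4881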